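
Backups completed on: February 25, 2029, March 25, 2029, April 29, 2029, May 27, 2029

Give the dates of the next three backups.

June 24, 2029; July 29, 2029; August 26, 2029

Every date is a Sunday; gaps 28, 35, 28 days.
Each is the last Sunday of its month (at least one falls on the 29th or later, ruling out '4th Sunday').
Last Sunday of June 2029: June 24, 2029.
July 2029 ends with Sunday July 29, 2029.
Last Sunday of August 2029: August 26, 2029.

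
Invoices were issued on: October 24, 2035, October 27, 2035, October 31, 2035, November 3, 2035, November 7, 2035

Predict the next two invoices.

November 10, 2035; November 14, 2035

Gaps: 3, 4, 3, 4 days — not constant, but cyclic with period 2.
The events fall on every Wednesday and Saturday.
The following Saturday is November 10, 2035.
Next Wednesday: November 14, 2035.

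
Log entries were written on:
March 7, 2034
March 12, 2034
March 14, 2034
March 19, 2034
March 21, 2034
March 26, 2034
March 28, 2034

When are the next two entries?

Every event lands on a Tuesday or Sunday (gaps cycle 5, 2, 5, 2, 5, 2).
So the schedule is: every Tuesday and Sunday.
The following Sunday is April 2, 2034.
The following Tuesday is April 4, 2034.

April 2, 2034; April 4, 2034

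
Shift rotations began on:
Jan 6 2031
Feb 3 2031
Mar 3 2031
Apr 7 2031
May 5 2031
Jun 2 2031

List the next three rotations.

Jul 7 2031, Aug 4 2031, Sep 1 2031

Gaps: 28, 28, 35, 28, 28 days — a mix of 28 and 35. Every date is a Monday.
Each is the 1st Monday of its month.
July 2031 — 1st Monday is Jul 7 2031.
1st Monday of August 2031: Aug 4 2031.
1st Monday of September 2031: Sep 1 2031.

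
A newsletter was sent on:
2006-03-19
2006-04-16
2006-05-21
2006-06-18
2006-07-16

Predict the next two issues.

These are Sundays at 28- or 35-day spacing (28, 35, 28, 28).
The pattern: 3rd Sunday of the month.
3rd Sunday of August 2006: 2006-08-20.
September 2006 — 3rd Sunday is 2006-09-17.

2006-08-20, 2006-09-17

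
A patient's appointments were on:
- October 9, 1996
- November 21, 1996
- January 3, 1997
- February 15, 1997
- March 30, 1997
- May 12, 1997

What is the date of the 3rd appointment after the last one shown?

September 18, 1997

The spacing is 43, 43, 43, 43, 43 days — always 43 days.
May 12, 1997 + 43 days = June 24, 1997.
June 24, 1997 + 43 days = August 6, 1997.
August 6, 1997 + 43 days = September 18, 1997.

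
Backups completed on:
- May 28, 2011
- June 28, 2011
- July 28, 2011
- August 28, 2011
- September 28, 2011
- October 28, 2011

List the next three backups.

Each date is the 28th; the gaps (31, 30, 31, 31, 30) track the month lengths.
The rule is the 28th of each month.
Next: November 2011 → November 28, 2011.
December 2011: December 28, 2011.
January 2012: January 28, 2012.

November 28, 2011; December 28, 2011; January 28, 2012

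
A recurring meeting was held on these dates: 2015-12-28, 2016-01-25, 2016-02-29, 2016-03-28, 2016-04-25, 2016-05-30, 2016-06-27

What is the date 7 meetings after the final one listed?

These are Mondays with 28, 35, 28, 28, 35, 28-day gaps.
Each is the final Monday of its month — 2016-02-29 is past the 28th, so '4th Monday' doesn't fit.
July 2016 ends with Monday 2016-07-25.
Last Monday of August 2016: 2016-08-29.
September 2016 ends with Monday 2016-09-26.
Last Monday of October 2016: 2016-10-31.
Last Monday of November 2016: 2016-11-28.
December 2016 ends with Monday 2016-12-26.
January 2017 ends with Monday 2017-01-30.

2017-01-30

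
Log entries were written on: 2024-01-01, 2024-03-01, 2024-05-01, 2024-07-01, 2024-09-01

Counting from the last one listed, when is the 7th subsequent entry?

2025-11-01

Each date is the 1st; the gaps (60, 61, 61, 62) track the month lengths.
The rule is the 1st of every 2 months.
Next: November 2024 → 2024-11-01.
Next: January 2025 → 2025-01-01.
Next: March 2025 → 2025-03-01.
Next: May 2025 → 2025-05-01.
July 2025: 2025-07-01.
Next: September 2025 → 2025-09-01.
Next: November 2025 → 2025-11-01.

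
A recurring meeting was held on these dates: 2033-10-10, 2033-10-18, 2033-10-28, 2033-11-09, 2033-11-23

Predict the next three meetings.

2033-12-09, 2033-12-27, 2034-01-16

Gaps: 8, 10, 12, 14 days — each gap is 2 larger than the previous one.
Next gap: 16 days. 2033-11-23 + 16 days = 2033-12-09.
Next gap: 18 days. 2033-12-09 + 18 days = 2033-12-27.
Next gap: 20 days. 2033-12-27 + 20 days = 2034-01-16.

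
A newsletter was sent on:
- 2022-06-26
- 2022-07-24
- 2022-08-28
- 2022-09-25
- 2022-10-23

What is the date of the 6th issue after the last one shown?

Gaps: 28, 35, 28, 28 days — a mix of 28 and 35. Every date is a Sunday.
Each is the 4th Sunday of its month.
4th Sunday of November 2022: 2022-11-27.
December 2022 — 4th Sunday is 2022-12-25.
January 2023 — 4th Sunday is 2023-01-22.
4th Sunday of February 2023: 2023-02-26.
March 2023 — 4th Sunday is 2023-03-26.
4th Sunday of April 2023: 2023-04-23.

2023-04-23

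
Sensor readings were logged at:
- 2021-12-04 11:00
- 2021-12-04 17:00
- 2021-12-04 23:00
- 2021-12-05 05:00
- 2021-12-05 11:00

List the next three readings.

2021-12-05 17:00, 2021-12-05 23:00, 2021-12-06 05:00

Gaps: 6, 6, 6, 6 hours — each event is 6 hours after the previous one.
2021-12-05 11:00 + 6 h = 2021-12-05 17:00.
2021-12-05 17:00 + 6 h = 2021-12-05 23:00.
2021-12-05 23:00 + 6 h = 2021-12-06 05:00.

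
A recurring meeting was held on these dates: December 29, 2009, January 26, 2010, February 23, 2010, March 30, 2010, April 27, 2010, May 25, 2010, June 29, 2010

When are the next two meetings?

Every date is a Tuesday; gaps 28, 28, 35, 28, 28, 35 days.
Each is the last Tuesday of its month (at least one falls on the 29th or later, ruling out '4th Tuesday').
Last Tuesday of July 2010: July 27, 2010.
August 2010 ends with Tuesday August 31, 2010.

July 27, 2010; August 31, 2010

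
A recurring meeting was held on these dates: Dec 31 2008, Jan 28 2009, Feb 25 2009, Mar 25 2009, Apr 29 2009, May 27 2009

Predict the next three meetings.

Jun 24 2009, Jul 29 2009, Aug 26 2009

Every date is a Wednesday; gaps 28, 28, 28, 35, 28 days.
Each is the last Wednesday of its month (at least one falls on the 29th or later, ruling out '4th Wednesday').
Last Wednesday of June 2009: Jun 24 2009.
Last Wednesday of July 2009: Jul 29 2009.
August 2009 ends with Wednesday Aug 26 2009.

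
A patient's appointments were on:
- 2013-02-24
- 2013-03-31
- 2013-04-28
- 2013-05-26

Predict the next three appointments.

These are Sundays with 35, 28, 28-day gaps.
Each is the final Sunday of its month — 2013-03-31 is past the 28th, so '4th Sunday' doesn't fit.
Last Sunday of June 2013: 2013-06-30.
July 2013 ends with Sunday 2013-07-28.
Last Sunday of August 2013: 2013-08-25.

2013-06-30, 2013-07-28, 2013-08-25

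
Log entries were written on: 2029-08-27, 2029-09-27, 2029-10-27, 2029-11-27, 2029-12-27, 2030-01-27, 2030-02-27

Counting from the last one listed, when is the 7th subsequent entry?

2030-09-27

Gaps: 31, 30, 31, 30, 31, 31 days — not constant. Every event is on the 27th of the month.
Pattern: the 27th of each month.
Next: March 2030 → 2030-03-27.
April 2030: 2030-04-27.
Next: May 2030 → 2030-05-27.
Next: June 2030 → 2030-06-27.
Next: July 2030 → 2030-07-27.
Next: August 2030 → 2030-08-27.
Next: September 2030 → 2030-09-27.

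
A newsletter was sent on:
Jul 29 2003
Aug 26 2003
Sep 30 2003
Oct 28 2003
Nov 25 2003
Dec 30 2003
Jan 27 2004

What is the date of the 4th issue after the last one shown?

These are Tuesdays with 28, 35, 28, 28, 35, 28-day gaps.
Each is the final Tuesday of its month — Jul 29 2003 is past the 28th, so '4th Tuesday' doesn't fit.
February 2004 ends with Tuesday Feb 24 2004.
March 2004 ends with Tuesday Mar 30 2004.
April 2004 ends with Tuesday Apr 27 2004.
Last Tuesday of May 2004: May 25 2004.

May 25 2004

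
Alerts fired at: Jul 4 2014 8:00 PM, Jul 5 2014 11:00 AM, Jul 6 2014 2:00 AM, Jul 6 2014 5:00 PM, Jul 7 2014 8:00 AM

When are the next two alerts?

Jul 7 2014 11:00 PM, Jul 8 2014 2:00 PM

The interval is a steady 15 hours (15, 15, 15, 15).
Jul 7 2014 8:00 AM + 15 h = Jul 7 2014 11:00 PM.
Jul 7 2014 11:00 PM + 15 h = Jul 8 2014 2:00 PM.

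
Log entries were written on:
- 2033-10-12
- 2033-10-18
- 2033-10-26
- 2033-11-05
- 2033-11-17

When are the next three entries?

2033-12-01, 2033-12-17, 2034-01-04

Intervals are 6, 8, 10, 12 days — an arithmetic progression with common difference 2.
Next gap: 14 days. 2033-11-17 + 14 days = 2033-12-01.
Next gap: 16 days. 2033-12-01 + 16 days = 2033-12-17.
Next gap: 18 days. 2033-12-17 + 18 days = 2034-01-04.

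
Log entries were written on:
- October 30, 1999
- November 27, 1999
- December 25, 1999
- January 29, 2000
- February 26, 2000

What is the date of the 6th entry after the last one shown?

These are Saturdays with 28, 28, 35, 28-day gaps.
Each is the final Saturday of its month — October 30, 1999 is past the 28th, so '4th Saturday' doesn't fit.
Last Saturday of March 2000: March 25, 2000.
April 2000 ends with Saturday April 29, 2000.
May 2000 ends with Saturday May 27, 2000.
June 2000 ends with Saturday June 24, 2000.
July 2000 ends with Saturday July 29, 2000.
Last Saturday of August 2000: August 26, 2000.

August 26, 2000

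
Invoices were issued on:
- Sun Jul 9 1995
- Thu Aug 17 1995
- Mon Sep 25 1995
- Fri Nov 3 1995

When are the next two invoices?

Tue Dec 12 1995, Sat Jan 20 1996

The spacing is 39, 39, 39 days — always 39 days.
Fri Nov 3 1995 + 39 days = Tue Dec 12 1995.
Tue Dec 12 1995 + 39 days = Sat Jan 20 1996.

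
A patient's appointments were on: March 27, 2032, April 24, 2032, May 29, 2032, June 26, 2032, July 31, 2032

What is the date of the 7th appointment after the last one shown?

All Saturdays; the gaps (28, 35, 28, 35) vary with month length.
This is the last Saturday of each month.
August 2032 ends with Saturday August 28, 2032.
Last Saturday of September 2032: September 25, 2032.
October 2032 ends with Saturday October 30, 2032.
November 2032 ends with Saturday November 27, 2032.
Last Saturday of December 2032: December 25, 2032.
Last Saturday of January 2033: January 29, 2033.
Last Saturday of February 2033: February 26, 2033.

February 26, 2033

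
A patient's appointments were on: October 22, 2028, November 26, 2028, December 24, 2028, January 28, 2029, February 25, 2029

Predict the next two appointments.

Gaps: 35, 28, 35, 28 days — a mix of 28 and 35. Every date is a Sunday.
Each is the 4th Sunday of its month.
4th Sunday of March 2029: March 25, 2029.
April 2029 — 4th Sunday is April 22, 2029.

March 25, 2029; April 22, 2029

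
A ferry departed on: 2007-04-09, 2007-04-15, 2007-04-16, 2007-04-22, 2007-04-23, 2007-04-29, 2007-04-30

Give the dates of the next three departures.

Gaps: 6, 1, 6, 1, 6, 1 days — not constant, but cyclic with period 2.
The events fall on every Monday and Sunday.
The following Sunday is 2007-05-06.
Next Monday: 2007-05-07.
The following Sunday is 2007-05-13.

2007-05-06, 2007-05-07, 2007-05-13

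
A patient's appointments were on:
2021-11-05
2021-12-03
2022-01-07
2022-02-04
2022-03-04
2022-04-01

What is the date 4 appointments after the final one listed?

These are Fridays at 28- or 35-day spacing (28, 35, 28, 28, 28).
The pattern: 1st Friday of the month.
1st Friday of May 2022: 2022-05-06.
June 2022 — 1st Friday is 2022-06-03.
1st Friday of July 2022: 2022-07-01.
August 2022 — 1st Friday is 2022-08-05.

2022-08-05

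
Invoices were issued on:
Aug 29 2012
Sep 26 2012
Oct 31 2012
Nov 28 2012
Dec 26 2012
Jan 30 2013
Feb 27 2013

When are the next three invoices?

Mar 27 2013, Apr 24 2013, May 29 2013

All Wednesdays; the gaps (28, 35, 28, 28, 35, 28) vary with month length.
This is the last Wednesday of each month.
Last Wednesday of March 2013: Mar 27 2013.
April 2013 ends with Wednesday Apr 24 2013.
May 2013 ends with Wednesday May 29 2013.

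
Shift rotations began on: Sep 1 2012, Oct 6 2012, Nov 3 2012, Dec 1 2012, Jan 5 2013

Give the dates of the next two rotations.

All dates are Saturdays, 35, 28, 28, 35 days apart.
Specifically, the 1st Saturday of each month.
February 2013 — 1st Saturday is Feb 2 2013.
March 2013 — 1st Saturday is Mar 2 2013.

Feb 2 2013, Mar 2 2013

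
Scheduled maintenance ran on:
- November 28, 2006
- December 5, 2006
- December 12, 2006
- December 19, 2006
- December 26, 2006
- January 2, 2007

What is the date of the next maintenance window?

January 9, 2007

Every event comes 7 days after the last (7, 7, 7, 7, 7).
January 2, 2007 + 7 days = January 9, 2007.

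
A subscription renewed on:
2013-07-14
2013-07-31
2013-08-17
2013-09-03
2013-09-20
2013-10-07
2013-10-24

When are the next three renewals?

2013-11-10, 2013-11-27, 2013-12-14

The spacing is 17, 17, 17, 17, 17, 17 days — always 17 days.
2013-10-24 + 17 days = 2013-11-10.
2013-11-10 + 17 days = 2013-11-27.
2013-11-27 + 17 days = 2013-12-14.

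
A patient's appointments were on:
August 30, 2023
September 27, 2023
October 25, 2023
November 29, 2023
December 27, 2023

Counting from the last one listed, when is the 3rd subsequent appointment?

These are Wednesdays with 28, 28, 35, 28-day gaps.
Each is the final Wednesday of its month — August 30, 2023 is past the 28th, so '4th Wednesday' doesn't fit.
January 2024 ends with Wednesday January 31, 2024.
Last Wednesday of February 2024: February 28, 2024.
Last Wednesday of March 2024: March 27, 2024.

March 27, 2024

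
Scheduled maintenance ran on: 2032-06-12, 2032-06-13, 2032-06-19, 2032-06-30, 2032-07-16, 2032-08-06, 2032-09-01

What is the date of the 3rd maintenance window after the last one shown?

2032-12-18

Gaps: 1, 6, 11, 16, 21, 26 days — each gap is 5 larger than the previous one.
Next gap: 31 days. 2032-09-01 + 31 days = 2032-10-02.
Next gap: 36 days. 2032-10-02 + 36 days = 2032-11-07.
Next gap: 41 days. 2032-11-07 + 41 days = 2032-12-18.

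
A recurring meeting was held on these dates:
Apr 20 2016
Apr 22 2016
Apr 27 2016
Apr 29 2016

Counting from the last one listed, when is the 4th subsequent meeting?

Every event lands on a Wednesday or Friday (gaps cycle 2, 5, 2).
So the schedule is: every Wednesday and Friday.
The following Wednesday is May 4 2016.
Next Friday: May 6 2016.
Next Wednesday: May 11 2016.
Next Friday: May 13 2016.

May 13 2016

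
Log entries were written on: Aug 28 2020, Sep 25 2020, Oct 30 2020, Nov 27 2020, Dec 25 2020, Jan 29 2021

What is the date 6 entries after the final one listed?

These are Fridays with 28, 35, 28, 28, 35-day gaps.
Each is the final Friday of its month — Oct 30 2020 is past the 28th, so '4th Friday' doesn't fit.
Last Friday of February 2021: Feb 26 2021.
Last Friday of March 2021: Mar 26 2021.
Last Friday of April 2021: Apr 30 2021.
Last Friday of May 2021: May 28 2021.
June 2021 ends with Friday Jun 25 2021.
Last Friday of July 2021: Jul 30 2021.

Jul 30 2021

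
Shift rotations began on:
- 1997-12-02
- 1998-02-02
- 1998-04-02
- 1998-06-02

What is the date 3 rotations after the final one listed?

1998-12-02

Each date is the 2nd; the gaps (62, 59, 61) track the month lengths.
The rule is the 2nd of every 2 months.
Next: August 1998 → 1998-08-02.
October 1998: 1998-10-02.
December 1998: 1998-12-02.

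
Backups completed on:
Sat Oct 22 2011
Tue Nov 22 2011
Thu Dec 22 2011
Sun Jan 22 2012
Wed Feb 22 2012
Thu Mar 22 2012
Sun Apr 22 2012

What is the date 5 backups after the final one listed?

Each date is the 22nd; the gaps (31, 30, 31, 31, 29, 31) track the month lengths.
The rule is the 22nd of each month.
May 2012: Tue May 22 2012.
Next: June 2012 → Fri Jun 22 2012.
Next: July 2012 → Sun Jul 22 2012.
August 2012: Wed Aug 22 2012.
Next: September 2012 → Sat Sep 22 2012.

Sat Sep 22 2012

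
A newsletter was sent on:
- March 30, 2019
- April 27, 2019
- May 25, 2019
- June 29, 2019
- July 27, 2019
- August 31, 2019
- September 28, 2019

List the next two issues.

Every date is a Saturday; gaps 28, 28, 35, 28, 35, 28 days.
Each is the last Saturday of its month (at least one falls on the 29th or later, ruling out '4th Saturday').
Last Saturday of October 2019: October 26, 2019.
Last Saturday of November 2019: November 30, 2019.

October 26, 2019; November 30, 2019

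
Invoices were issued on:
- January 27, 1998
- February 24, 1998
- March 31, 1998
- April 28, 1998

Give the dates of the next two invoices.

May 26, 1998; June 30, 1998

Every date is a Tuesday; gaps 28, 35, 28 days.
Each is the last Tuesday of its month (at least one falls on the 29th or later, ruling out '4th Tuesday').
May 1998 ends with Tuesday May 26, 1998.
June 1998 ends with Tuesday June 30, 1998.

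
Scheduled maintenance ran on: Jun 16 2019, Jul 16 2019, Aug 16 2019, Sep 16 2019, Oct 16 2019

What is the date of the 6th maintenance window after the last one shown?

Apr 16 2020

Each date is the 16th; the gaps (30, 31, 31, 30) track the month lengths.
The rule is the 16th of each month.
Next: November 2019 → Nov 16 2019.
December 2019: Dec 16 2019.
January 2020: Jan 16 2020.
Next: February 2020 → Feb 16 2020.
March 2020: Mar 16 2020.
Next: April 2020 → Apr 16 2020.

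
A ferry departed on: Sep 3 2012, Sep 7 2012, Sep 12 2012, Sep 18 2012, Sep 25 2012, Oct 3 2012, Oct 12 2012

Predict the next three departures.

Oct 22 2012, Nov 2 2012, Nov 14 2012

Gaps: 4, 5, 6, 7, 8, 9 days — each gap is 1 larger than the previous one.
Next gap: 10 days. Oct 12 2012 + 10 days = Oct 22 2012.
Next gap: 11 days. Oct 22 2012 + 11 days = Nov 2 2012.
Next gap: 12 days. Nov 2 2012 + 12 days = Nov 14 2012.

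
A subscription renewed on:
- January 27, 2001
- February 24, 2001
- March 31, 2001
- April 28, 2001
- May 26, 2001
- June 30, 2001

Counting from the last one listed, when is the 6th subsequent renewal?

Every date is a Saturday; gaps 28, 35, 28, 28, 35 days.
Each is the last Saturday of its month (at least one falls on the 29th or later, ruling out '4th Saturday').
Last Saturday of July 2001: July 28, 2001.
August 2001 ends with Saturday August 25, 2001.
September 2001 ends with Saturday September 29, 2001.
Last Saturday of October 2001: October 27, 2001.
November 2001 ends with Saturday November 24, 2001.
Last Saturday of December 2001: December 29, 2001.

December 29, 2001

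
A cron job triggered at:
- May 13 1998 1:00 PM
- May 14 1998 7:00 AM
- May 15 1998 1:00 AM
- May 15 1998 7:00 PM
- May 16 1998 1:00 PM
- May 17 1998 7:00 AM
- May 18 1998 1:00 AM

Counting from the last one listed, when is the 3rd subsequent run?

May 20 1998 7:00 AM

The interval is a steady 18 hours (18, 18, 18, 18, 18, 18).
May 18 1998 1:00 AM + 18 h = May 18 1998 7:00 PM.
May 18 1998 7:00 PM + 18 h = May 19 1998 1:00 PM.
May 19 1998 1:00 PM + 18 h = May 20 1998 7:00 AM.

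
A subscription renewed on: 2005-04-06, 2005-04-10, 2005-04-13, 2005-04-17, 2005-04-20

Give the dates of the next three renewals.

The gap pattern 4, 3, 4, 3 repeats every 2 events.
These are the Wednesdays and Sundays of each week.
Next Sunday: 2005-04-24.
The following Wednesday is 2005-04-27.
Next Sunday: 2005-05-01.

2005-04-24, 2005-04-27, 2005-05-01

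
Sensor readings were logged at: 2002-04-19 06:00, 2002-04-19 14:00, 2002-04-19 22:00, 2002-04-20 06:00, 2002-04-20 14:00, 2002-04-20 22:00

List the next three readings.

2002-04-21 06:00, 2002-04-21 14:00, 2002-04-21 22:00

Spacing: 8, 8, 8, 8, 8 h — constant 8 h.
2002-04-20 22:00 + 8 h = 2002-04-21 06:00.
2002-04-21 06:00 + 8 h = 2002-04-21 14:00.
2002-04-21 14:00 + 8 h = 2002-04-21 22:00.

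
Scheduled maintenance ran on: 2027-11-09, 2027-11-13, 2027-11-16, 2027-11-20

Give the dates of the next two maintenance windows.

2027-11-23, 2027-11-27

Every event lands on a Tuesday or Saturday (gaps cycle 4, 3, 4).
So the schedule is: every Tuesday and Saturday.
The following Tuesday is 2027-11-23.
The following Saturday is 2027-11-27.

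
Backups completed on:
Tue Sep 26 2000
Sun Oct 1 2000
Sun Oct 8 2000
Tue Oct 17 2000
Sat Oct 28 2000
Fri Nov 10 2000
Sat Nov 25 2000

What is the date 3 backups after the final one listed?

The spacing grows by 2 each time: 5, 7, 9, 11, 13, 15 days.
Next gap: 17 days. Sat Nov 25 2000 + 17 days = Tue Dec 12 2000.
Next gap: 19 days. Tue Dec 12 2000 + 19 days = Sun Dec 31 2000.
Next gap: 21 days. Sun Dec 31 2000 + 21 days = Sun Jan 21 2001.

Sun Jan 21 2001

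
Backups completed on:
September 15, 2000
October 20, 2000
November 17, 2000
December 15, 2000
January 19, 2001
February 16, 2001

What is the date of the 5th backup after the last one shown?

July 20, 2001

These are Fridays at 28- or 35-day spacing (35, 28, 28, 35, 28).
The pattern: 3rd Friday of the month.
3rd Friday of March 2001: March 16, 2001.
April 2001 — 3rd Friday is April 20, 2001.
May 2001 — 3rd Friday is May 18, 2001.
June 2001 — 3rd Friday is June 15, 2001.
July 2001 — 3rd Friday is July 20, 2001.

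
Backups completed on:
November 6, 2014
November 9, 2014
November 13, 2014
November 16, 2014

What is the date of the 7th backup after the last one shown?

December 11, 2014

Gaps: 3, 4, 3 days — not constant, but cyclic with period 2.
The events fall on every Thursday and Sunday.
The following Thursday is November 20, 2014.
Next Sunday: November 23, 2014.
Next Thursday: November 27, 2014.
Next Sunday: November 30, 2014.
Next Thursday: December 4, 2014.
Next Sunday: December 7, 2014.
The following Thursday is December 11, 2014.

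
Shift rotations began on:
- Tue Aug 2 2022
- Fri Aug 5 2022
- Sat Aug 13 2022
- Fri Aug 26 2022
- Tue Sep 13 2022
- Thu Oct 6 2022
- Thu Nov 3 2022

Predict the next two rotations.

Tue Dec 6 2022, Fri Jan 13 2023

Gaps: 3, 8, 13, 18, 23, 28 days — each gap is 5 larger than the previous one.
Next gap: 33 days. Thu Nov 3 2022 + 33 days = Tue Dec 6 2022.
Next gap: 38 days. Tue Dec 6 2022 + 38 days = Fri Jan 13 2023.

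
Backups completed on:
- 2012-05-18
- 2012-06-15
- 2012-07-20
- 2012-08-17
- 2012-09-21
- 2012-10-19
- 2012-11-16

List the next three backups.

2012-12-21, 2013-01-18, 2013-02-15

Gaps: 28, 35, 28, 35, 28, 28 days — a mix of 28 and 35. Every date is a Friday.
Each is the 3rd Friday of its month.
3rd Friday of December 2012: 2012-12-21.
January 2013 — 3rd Friday is 2013-01-18.
3rd Friday of February 2013: 2013-02-15.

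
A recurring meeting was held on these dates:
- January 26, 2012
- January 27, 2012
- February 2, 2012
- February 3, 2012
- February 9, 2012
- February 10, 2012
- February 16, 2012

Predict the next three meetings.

Every event lands on a Thursday or Friday (gaps cycle 1, 6, 1, 6, 1, 6).
So the schedule is: every Thursday and Friday.
The following Friday is February 17, 2012.
Next Thursday: February 23, 2012.
The following Friday is February 24, 2012.

February 17, 2012; February 23, 2012; February 24, 2012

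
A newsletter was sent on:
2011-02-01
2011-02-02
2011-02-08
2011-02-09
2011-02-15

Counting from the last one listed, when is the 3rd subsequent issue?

2011-02-23

The gap pattern 1, 6, 1, 6 repeats every 2 events.
These are the Tuesdays and Wednesdays of each week.
Next Wednesday: 2011-02-16.
Next Tuesday: 2011-02-22.
Next Wednesday: 2011-02-23.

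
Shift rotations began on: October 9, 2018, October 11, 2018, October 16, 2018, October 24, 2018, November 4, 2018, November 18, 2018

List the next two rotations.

The spacing grows by 3 each time: 2, 5, 8, 11, 14 days.
Next gap: 17 days. November 18, 2018 + 17 days = December 5, 2018.
Next gap: 20 days. December 5, 2018 + 20 days = December 25, 2018.

December 5, 2018; December 25, 2018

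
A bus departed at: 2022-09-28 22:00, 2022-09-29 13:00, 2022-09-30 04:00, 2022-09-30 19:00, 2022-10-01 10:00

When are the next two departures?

Spacing: 15, 15, 15, 15 h — constant 15 h.
2022-10-01 10:00 + 15 h = 2022-10-02 01:00.
2022-10-02 01:00 + 15 h = 2022-10-02 16:00.

2022-10-02 01:00, 2022-10-02 16:00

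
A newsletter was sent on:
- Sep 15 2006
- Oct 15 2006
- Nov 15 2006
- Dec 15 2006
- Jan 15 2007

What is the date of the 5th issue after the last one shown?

Each date is the 15th; the gaps (30, 31, 30, 31) track the month lengths.
The rule is the 15th of each month.
Next: February 2007 → Feb 15 2007.
Next: March 2007 → Mar 15 2007.
Next: April 2007 → Apr 15 2007.
Next: May 2007 → May 15 2007.
Next: June 2007 → Jun 15 2007.

Jun 15 2007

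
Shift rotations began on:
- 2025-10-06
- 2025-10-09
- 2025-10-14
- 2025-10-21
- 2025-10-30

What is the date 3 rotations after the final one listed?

The spacing grows by 2 each time: 3, 5, 7, 9 days.
Next gap: 11 days. 2025-10-30 + 11 days = 2025-11-10.
Next gap: 13 days. 2025-11-10 + 13 days = 2025-11-23.
Next gap: 15 days. 2025-11-23 + 15 days = 2025-12-08.

2025-12-08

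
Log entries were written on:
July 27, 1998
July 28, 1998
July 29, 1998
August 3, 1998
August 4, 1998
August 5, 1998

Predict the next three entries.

The gap pattern 1, 1, 5, 1, 1 repeats every 3 events.
These are the Mondays, Tuesdays and Wednesdays of each week.
Next Monday: August 10, 1998.
Next Tuesday: August 11, 1998.
Next Wednesday: August 12, 1998.

August 10, 1998; August 11, 1998; August 12, 1998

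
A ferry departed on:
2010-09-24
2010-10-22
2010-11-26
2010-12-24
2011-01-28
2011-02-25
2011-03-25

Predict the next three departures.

Gaps: 28, 35, 28, 35, 28, 28 days — a mix of 28 and 35. Every date is a Friday.
Each is the 4th Friday of its month.
4th Friday of April 2011: 2011-04-22.
4th Friday of May 2011: 2011-05-27.
June 2011 — 4th Friday is 2011-06-24.

2011-04-22, 2011-05-27, 2011-06-24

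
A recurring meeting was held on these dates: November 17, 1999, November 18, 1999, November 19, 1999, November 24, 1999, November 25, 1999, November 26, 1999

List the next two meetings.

December 1, 1999; December 2, 1999

Every event lands on a Wednesday or Thursday or Friday (gaps cycle 1, 1, 5, 1, 1).
So the schedule is: every Wednesday, Thursday and Friday.
Next Wednesday: December 1, 1999.
Next Thursday: December 2, 1999.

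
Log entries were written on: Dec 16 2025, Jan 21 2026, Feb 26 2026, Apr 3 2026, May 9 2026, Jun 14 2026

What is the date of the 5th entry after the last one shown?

The spacing is 36, 36, 36, 36, 36 days — always 36 days.
Jun 14 2026 + 36 days = Jul 20 2026.
Jul 20 2026 + 36 days = Aug 25 2026.
Aug 25 2026 + 36 days = Sep 30 2026.
Sep 30 2026 + 36 days = Nov 5 2026.
Nov 5 2026 + 36 days = Dec 11 2026.

Dec 11 2026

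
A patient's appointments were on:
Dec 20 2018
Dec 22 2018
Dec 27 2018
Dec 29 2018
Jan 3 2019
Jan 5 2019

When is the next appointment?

Jan 10 2019

Gaps: 2, 5, 2, 5, 2 days — not constant, but cyclic with period 2.
The events fall on every Thursday and Saturday.
Next Thursday: Jan 10 2019.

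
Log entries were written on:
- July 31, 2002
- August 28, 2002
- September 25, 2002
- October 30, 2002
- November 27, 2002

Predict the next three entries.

All Wednesdays; the gaps (28, 28, 35, 28) vary with month length.
This is the last Wednesday of each month.
December 2002 ends with Wednesday December 25, 2002.
January 2003 ends with Wednesday January 29, 2003.
Last Wednesday of February 2003: February 26, 2003.

December 25, 2002; January 29, 2003; February 26, 2003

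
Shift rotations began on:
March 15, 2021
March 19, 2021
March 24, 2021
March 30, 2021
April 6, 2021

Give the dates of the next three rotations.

April 14, 2021; April 23, 2021; May 3, 2021

Gaps: 4, 5, 6, 7 days — each gap is 1 larger than the previous one.
Next gap: 8 days. April 6, 2021 + 8 days = April 14, 2021.
Next gap: 9 days. April 14, 2021 + 9 days = April 23, 2021.
Next gap: 10 days. April 23, 2021 + 10 days = May 3, 2021.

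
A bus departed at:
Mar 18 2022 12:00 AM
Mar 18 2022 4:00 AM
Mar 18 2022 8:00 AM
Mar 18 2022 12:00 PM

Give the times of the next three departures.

Mar 18 2022 4:00 PM, Mar 18 2022 8:00 PM, Mar 19 2022 12:00 AM

Gaps: 4, 4, 4 hours — each event is 4 hours after the previous one.
Mar 18 2022 12:00 PM + 4 h = Mar 18 2022 4:00 PM.
Mar 18 2022 4:00 PM + 4 h = Mar 18 2022 8:00 PM.
Mar 18 2022 8:00 PM + 4 h = Mar 19 2022 12:00 AM.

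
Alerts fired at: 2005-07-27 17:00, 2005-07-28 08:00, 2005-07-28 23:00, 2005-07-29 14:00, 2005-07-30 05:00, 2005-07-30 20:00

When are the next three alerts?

2005-07-31 11:00, 2005-08-01 02:00, 2005-08-01 17:00

Gaps: 15, 15, 15, 15, 15 hours — each event is 15 hours after the previous one.
2005-07-30 20:00 + 15 h = 2005-07-31 11:00.
2005-07-31 11:00 + 15 h = 2005-08-01 02:00.
2005-08-01 02:00 + 15 h = 2005-08-01 17:00.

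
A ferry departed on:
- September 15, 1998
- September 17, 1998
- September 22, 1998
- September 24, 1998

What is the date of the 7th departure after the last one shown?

Gaps: 2, 5, 2 days — not constant, but cyclic with period 2.
The events fall on every Tuesday and Thursday.
Next Tuesday: September 29, 1998.
The following Thursday is October 1, 1998.
Next Tuesday: October 6, 1998.
Next Thursday: October 8, 1998.
Next Tuesday: October 13, 1998.
Next Thursday: October 15, 1998.
Next Tuesday: October 20, 1998.

October 20, 1998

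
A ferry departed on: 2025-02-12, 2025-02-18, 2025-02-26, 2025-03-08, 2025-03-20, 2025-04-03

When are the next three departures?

Intervals are 6, 8, 10, 12, 14 days — an arithmetic progression with common difference 2.
Next gap: 16 days. 2025-04-03 + 16 days = 2025-04-19.
Next gap: 18 days. 2025-04-19 + 18 days = 2025-05-07.
Next gap: 20 days. 2025-05-07 + 20 days = 2025-05-27.

2025-04-19, 2025-05-07, 2025-05-27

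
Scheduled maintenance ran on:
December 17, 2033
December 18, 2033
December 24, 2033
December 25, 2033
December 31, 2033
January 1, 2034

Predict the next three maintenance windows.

January 7, 2034; January 8, 2034; January 14, 2034

Every event lands on a Saturday or Sunday (gaps cycle 1, 6, 1, 6, 1).
So the schedule is: every Saturday and Sunday.
Next Saturday: January 7, 2034.
Next Sunday: January 8, 2034.
The following Saturday is January 14, 2034.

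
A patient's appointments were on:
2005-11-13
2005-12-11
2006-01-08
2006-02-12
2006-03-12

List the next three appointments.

Gaps: 28, 28, 35, 28 days — a mix of 28 and 35. Every date is a Sunday.
Each is the 2nd Sunday of its month.
April 2006 — 2nd Sunday is 2006-04-09.
May 2006 — 2nd Sunday is 2006-05-14.
June 2006 — 2nd Sunday is 2006-06-11.

2006-04-09, 2006-05-14, 2006-06-11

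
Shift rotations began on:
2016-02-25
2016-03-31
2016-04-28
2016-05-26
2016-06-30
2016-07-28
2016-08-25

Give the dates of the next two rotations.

All Thursdays; the gaps (35, 28, 28, 35, 28, 28) vary with month length.
This is the last Thursday of each month.
Last Thursday of September 2016: 2016-09-29.
October 2016 ends with Thursday 2016-10-27.

2016-09-29, 2016-10-27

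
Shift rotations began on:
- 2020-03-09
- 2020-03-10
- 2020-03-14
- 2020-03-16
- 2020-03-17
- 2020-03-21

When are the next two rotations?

Gaps: 1, 4, 2, 1, 4 days — not constant, but cyclic with period 3.
The events fall on every Monday, Tuesday and Saturday.
The following Monday is 2020-03-23.
Next Tuesday: 2020-03-24.

2020-03-23, 2020-03-24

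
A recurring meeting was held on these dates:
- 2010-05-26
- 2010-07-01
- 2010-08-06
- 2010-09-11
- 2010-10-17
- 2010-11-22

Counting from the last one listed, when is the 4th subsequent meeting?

2011-04-15

Gaps between consecutive events: 36, 36, 36, 36, 36 days — a constant 36-day interval.
2010-11-22 + 36 days = 2010-12-28.
2010-12-28 + 36 days = 2011-02-02.
2011-02-02 + 36 days = 2011-03-10.
2011-03-10 + 36 days = 2011-04-15.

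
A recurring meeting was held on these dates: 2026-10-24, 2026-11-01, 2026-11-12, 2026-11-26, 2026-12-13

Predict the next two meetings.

The spacing grows by 3 each time: 8, 11, 14, 17 days.
Next gap: 20 days. 2026-12-13 + 20 days = 2027-01-02.
Next gap: 23 days. 2027-01-02 + 23 days = 2027-01-25.

2027-01-02, 2027-01-25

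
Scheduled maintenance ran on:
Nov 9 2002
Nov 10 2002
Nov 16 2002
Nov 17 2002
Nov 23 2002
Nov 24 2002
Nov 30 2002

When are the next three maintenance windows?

Dec 1 2002, Dec 7 2002, Dec 8 2002

The gap pattern 1, 6, 1, 6, 1, 6 repeats every 2 events.
These are the Saturdays and Sundays of each week.
The following Sunday is Dec 1 2002.
Next Saturday: Dec 7 2002.
Next Sunday: Dec 8 2002.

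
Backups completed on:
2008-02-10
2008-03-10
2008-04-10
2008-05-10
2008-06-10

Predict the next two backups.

2008-07-10, 2008-08-10

The day-of-month is always 10 (29, 31, 30, 31 days between events).
So this recurs on the 10th of each month.
Next: July 2008 → 2008-07-10.
August 2008: 2008-08-10.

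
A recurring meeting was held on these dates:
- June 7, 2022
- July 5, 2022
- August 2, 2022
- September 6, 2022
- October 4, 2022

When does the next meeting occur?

These are Tuesdays at 28- or 35-day spacing (28, 28, 35, 28).
The pattern: 1st Tuesday of the month.
November 2022 — 1st Tuesday is November 1, 2022.

November 1, 2022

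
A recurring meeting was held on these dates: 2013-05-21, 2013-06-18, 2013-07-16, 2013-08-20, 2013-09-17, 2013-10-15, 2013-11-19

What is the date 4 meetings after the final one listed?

These are Tuesdays at 28- or 35-day spacing (28, 28, 35, 28, 28, 35).
The pattern: 3rd Tuesday of the month.
3rd Tuesday of December 2013: 2013-12-17.
January 2014 — 3rd Tuesday is 2014-01-21.
3rd Tuesday of February 2014: 2014-02-18.
3rd Tuesday of March 2014: 2014-03-18.

2014-03-18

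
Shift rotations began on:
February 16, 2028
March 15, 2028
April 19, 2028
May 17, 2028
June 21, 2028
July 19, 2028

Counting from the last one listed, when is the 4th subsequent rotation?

Gaps: 28, 35, 28, 35, 28 days — a mix of 28 and 35. Every date is a Wednesday.
Each is the 3rd Wednesday of its month.
3rd Wednesday of August 2028: August 16, 2028.
3rd Wednesday of September 2028: September 20, 2028.
3rd Wednesday of October 2028: October 18, 2028.
November 2028 — 3rd Wednesday is November 15, 2028.

November 15, 2028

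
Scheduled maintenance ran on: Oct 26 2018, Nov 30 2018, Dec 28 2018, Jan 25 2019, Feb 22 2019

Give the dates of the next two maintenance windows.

These are Fridays with 35, 28, 28, 28-day gaps.
Each is the final Friday of its month — Nov 30 2018 is past the 28th, so '4th Friday' doesn't fit.
March 2019 ends with Friday Mar 29 2019.
April 2019 ends with Friday Apr 26 2019.

Mar 29 2019, Apr 26 2019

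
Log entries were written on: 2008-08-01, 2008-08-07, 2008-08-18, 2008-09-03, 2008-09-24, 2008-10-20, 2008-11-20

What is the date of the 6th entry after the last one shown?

Gaps: 6, 11, 16, 21, 26, 31 days — each gap is 5 larger than the previous one.
Next gap: 36 days. 2008-11-20 + 36 days = 2008-12-26.
Next gap: 41 days. 2008-12-26 + 41 days = 2009-02-05.
Next gap: 46 days. 2009-02-05 + 46 days = 2009-03-23.
Next gap: 51 days. 2009-03-23 + 51 days = 2009-05-13.
Next gap: 56 days. 2009-05-13 + 56 days = 2009-07-08.
Next gap: 61 days. 2009-07-08 + 61 days = 2009-09-07.

2009-09-07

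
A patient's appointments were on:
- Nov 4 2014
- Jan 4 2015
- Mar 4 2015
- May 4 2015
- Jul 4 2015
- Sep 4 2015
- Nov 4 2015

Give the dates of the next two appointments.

Gaps: 61, 59, 61, 61, 62, 61 days — not constant. Every event is on the 4th of the month.
Pattern: the 4th of every 2 months.
Next: January 2016 → Jan 4 2016.
Next: March 2016 → Mar 4 2016.

Jan 4 2016, Mar 4 2016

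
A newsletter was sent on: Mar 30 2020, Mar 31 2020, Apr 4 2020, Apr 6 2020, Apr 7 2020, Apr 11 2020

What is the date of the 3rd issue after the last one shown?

Every event lands on a Monday or Tuesday or Saturday (gaps cycle 1, 4, 2, 1, 4).
So the schedule is: every Monday, Tuesday and Saturday.
Next Monday: Apr 13 2020.
The following Tuesday is Apr 14 2020.
Next Saturday: Apr 18 2020.

Apr 18 2020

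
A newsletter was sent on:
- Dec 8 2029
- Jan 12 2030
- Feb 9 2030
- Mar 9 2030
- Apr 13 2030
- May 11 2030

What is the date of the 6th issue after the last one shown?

Nov 9 2030

These are Saturdays at 28- or 35-day spacing (35, 28, 28, 35, 28).
The pattern: 2nd Saturday of the month.
June 2030 — 2nd Saturday is Jun 8 2030.
July 2030 — 2nd Saturday is Jul 13 2030.
2nd Saturday of August 2030: Aug 10 2030.
2nd Saturday of September 2030: Sep 14 2030.
2nd Saturday of October 2030: Oct 12 2030.
2nd Saturday of November 2030: Nov 9 2030.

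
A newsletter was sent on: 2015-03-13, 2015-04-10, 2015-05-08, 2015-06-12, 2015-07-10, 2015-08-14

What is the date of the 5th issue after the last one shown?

2016-01-08

Gaps: 28, 28, 35, 28, 35 days — a mix of 28 and 35. Every date is a Friday.
Each is the 2nd Friday of its month.
2nd Friday of September 2015: 2015-09-11.
October 2015 — 2nd Friday is 2015-10-09.
November 2015 — 2nd Friday is 2015-11-13.
December 2015 — 2nd Friday is 2015-12-11.
2nd Friday of January 2016: 2016-01-08.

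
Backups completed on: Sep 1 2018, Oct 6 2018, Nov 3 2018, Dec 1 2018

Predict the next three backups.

All dates are Saturdays, 35, 28, 28 days apart.
Specifically, the 1st Saturday of each month.
January 2019 — 1st Saturday is Jan 5 2019.
February 2019 — 1st Saturday is Feb 2 2019.
March 2019 — 1st Saturday is Mar 2 2019.

Jan 5 2019, Feb 2 2019, Mar 2 2019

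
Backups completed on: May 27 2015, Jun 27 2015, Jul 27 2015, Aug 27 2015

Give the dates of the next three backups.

Sep 27 2015, Oct 27 2015, Nov 27 2015

Gaps: 31, 30, 31 days — not constant. Every event is on the 27th of the month.
Pattern: the 27th of each month.
September 2015: Sep 27 2015.
October 2015: Oct 27 2015.
Next: November 2015 → Nov 27 2015.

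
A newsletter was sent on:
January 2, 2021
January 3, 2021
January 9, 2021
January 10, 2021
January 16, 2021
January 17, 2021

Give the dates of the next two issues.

January 23, 2021; January 24, 2021

Every event lands on a Saturday or Sunday (gaps cycle 1, 6, 1, 6, 1).
So the schedule is: every Saturday and Sunday.
The following Saturday is January 23, 2021.
Next Sunday: January 24, 2021.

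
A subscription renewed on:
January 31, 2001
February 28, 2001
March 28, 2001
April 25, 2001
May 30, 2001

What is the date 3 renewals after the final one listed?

All Wednesdays; the gaps (28, 28, 28, 35) vary with month length.
This is the last Wednesday of each month.
Last Wednesday of June 2001: June 27, 2001.
Last Wednesday of July 2001: July 25, 2001.
August 2001 ends with Wednesday August 29, 2001.

August 29, 2001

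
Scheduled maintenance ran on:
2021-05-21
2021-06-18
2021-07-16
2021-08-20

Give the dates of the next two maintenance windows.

2021-09-17, 2021-10-15

These are Fridays at 28- or 35-day spacing (28, 28, 35).
The pattern: 3rd Friday of the month.
3rd Friday of September 2021: 2021-09-17.
October 2021 — 3rd Friday is 2021-10-15.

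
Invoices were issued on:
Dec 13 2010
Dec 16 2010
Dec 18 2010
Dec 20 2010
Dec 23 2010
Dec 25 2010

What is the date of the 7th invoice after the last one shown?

Jan 10 2011

Every event lands on a Monday or Thursday or Saturday (gaps cycle 3, 2, 2, 3, 2).
So the schedule is: every Monday, Thursday and Saturday.
The following Monday is Dec 27 2010.
The following Thursday is Dec 30 2010.
The following Saturday is Jan 1 2011.
The following Monday is Jan 3 2011.
Next Thursday: Jan 6 2011.
Next Saturday: Jan 8 2011.
The following Monday is Jan 10 2011.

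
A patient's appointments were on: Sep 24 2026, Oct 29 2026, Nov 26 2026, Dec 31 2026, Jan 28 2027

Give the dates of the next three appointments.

Every date is a Thursday; gaps 35, 28, 35, 28 days.
Each is the last Thursday of its month (at least one falls on the 29th or later, ruling out '4th Thursday').
Last Thursday of February 2027: Feb 25 2027.
March 2027 ends with Thursday Mar 25 2027.
April 2027 ends with Thursday Apr 29 2027.

Feb 25 2027, Mar 25 2027, Apr 29 2027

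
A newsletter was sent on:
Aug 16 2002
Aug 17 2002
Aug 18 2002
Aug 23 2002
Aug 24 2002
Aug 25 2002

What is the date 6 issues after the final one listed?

The gap pattern 1, 1, 5, 1, 1 repeats every 3 events.
These are the Fridays, Saturdays and Sundays of each week.
The following Friday is Aug 30 2002.
Next Saturday: Aug 31 2002.
Next Sunday: Sep 1 2002.
The following Friday is Sep 6 2002.
Next Saturday: Sep 7 2002.
The following Sunday is Sep 8 2002.

Sep 8 2002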